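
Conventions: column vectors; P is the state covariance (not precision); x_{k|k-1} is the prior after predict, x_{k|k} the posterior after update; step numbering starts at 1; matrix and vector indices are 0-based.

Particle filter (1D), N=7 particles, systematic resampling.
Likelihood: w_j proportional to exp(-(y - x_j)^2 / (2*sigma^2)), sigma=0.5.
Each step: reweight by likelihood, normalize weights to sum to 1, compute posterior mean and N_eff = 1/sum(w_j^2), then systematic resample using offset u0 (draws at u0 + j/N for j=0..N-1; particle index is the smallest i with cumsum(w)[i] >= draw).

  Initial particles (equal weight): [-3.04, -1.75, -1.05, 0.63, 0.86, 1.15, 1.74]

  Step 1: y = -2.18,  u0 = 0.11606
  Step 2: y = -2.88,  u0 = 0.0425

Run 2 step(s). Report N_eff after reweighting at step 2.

N_eff = 1.9254

step 1: w=[0.2286, 0.6933, 0.0781, 0.0000, 0.0000, 0.0000, 0.0000]  mean=-1.9903  Neff=1.8551  idx=[0, 1, 1, 1, 1, 1, 2]
step 2: w=[0.7089, 0.0580, 0.0580, 0.0580, 0.0580, 0.0580, 0.0009]  mean=-2.6638  Neff=1.9254  idx=[0, 0, 0, 0, 0, 1, 4]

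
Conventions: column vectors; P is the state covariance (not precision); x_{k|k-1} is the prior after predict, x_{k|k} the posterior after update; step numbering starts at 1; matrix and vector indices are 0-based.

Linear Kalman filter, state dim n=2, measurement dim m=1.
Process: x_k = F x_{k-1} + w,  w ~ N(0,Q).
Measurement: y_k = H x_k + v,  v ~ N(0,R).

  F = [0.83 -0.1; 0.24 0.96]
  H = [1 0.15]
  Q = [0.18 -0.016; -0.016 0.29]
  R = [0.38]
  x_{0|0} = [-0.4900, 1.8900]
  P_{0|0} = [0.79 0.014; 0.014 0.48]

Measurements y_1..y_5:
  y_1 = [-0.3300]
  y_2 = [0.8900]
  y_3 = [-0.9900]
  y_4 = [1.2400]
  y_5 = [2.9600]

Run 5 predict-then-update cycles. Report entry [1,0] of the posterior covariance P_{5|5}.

step 1: x^-=[-0.5957, 1.6968]  P^-=[0.7267 0.1061; 0.1061 0.7843]  S=[1.1562]  K=[0.6423; 0.1935]  nu=[0.0112]  x^+=[-0.5885, 1.6990]  P^+=[0.2497 -0.0376; -0.0376 0.7410]
step 2: x^-=[-0.6584, 1.4898]  P^-=[0.3657 -0.0665; -0.0665 0.9700]  S=[0.7476]  K=[0.4758; 0.1057]  nu=[1.3249]  x^+=[-0.0279, 1.6298]  P^+=[0.1964 -0.1041; -0.1041 0.9616]
step 3: x^-=[-0.1862, 1.5579]  P^-=[0.3422 -0.1496; -0.1496 1.1396]  S=[0.7030]  K=[0.4549; 0.0303]  nu=[-1.0375]  x^+=[-0.6581, 1.5265]  P^+=[0.1968 -0.1593; -0.1593 1.1389]
step 4: x^-=[-0.6989, 1.3075]  P^-=[0.3534 -0.2093; -0.2093 1.2776]  S=[0.6993]  K=[0.4604; -0.0252]  nu=[1.7428]  x^+=[0.1035, 1.2635]  P^+=[0.2051 -0.2011; -0.2011 1.2771]
step 5: x^-=[-0.0404, 1.2378]  P^-=[0.3675 -0.2532; -0.2532 1.3861]  S=[0.7027]  K=[0.4689; -0.0644]  nu=[2.8148]  x^+=[1.2794, 1.0565]  P^+=[0.2130 -0.2320; -0.2320 1.3832]

P_post[1,0] = -0.2320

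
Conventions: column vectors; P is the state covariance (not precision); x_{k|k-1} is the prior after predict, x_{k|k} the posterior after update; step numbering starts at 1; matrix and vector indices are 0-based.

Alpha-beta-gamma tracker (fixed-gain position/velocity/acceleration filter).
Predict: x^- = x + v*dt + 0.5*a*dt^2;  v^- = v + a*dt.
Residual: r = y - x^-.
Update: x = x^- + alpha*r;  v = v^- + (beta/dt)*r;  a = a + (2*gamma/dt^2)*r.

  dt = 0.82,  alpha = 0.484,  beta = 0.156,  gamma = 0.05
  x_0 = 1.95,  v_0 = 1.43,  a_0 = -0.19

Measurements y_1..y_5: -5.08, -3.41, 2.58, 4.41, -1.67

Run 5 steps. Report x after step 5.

step 1: x_pred=3.0587  r=-8.1387  x^+=-0.8804  v^+=-0.2741  a^+=-1.4004
step 2: x_pred=-1.5760  r=-1.8340  x^+=-2.4637  v^+=-1.7714  a^+=-1.6731
step 3: x_pred=-4.4787  r=7.0587  x^+=-1.0623  v^+=-1.8005  a^+=-0.6234
step 4: x_pred=-2.7483  r=7.1583  x^+=0.7163  v^+=-0.9498  a^+=0.4412
step 5: x_pred=0.0858  r=-1.7558  x^+=-0.7640  v^+=-0.9221  a^+=0.1801

x_post = -0.7640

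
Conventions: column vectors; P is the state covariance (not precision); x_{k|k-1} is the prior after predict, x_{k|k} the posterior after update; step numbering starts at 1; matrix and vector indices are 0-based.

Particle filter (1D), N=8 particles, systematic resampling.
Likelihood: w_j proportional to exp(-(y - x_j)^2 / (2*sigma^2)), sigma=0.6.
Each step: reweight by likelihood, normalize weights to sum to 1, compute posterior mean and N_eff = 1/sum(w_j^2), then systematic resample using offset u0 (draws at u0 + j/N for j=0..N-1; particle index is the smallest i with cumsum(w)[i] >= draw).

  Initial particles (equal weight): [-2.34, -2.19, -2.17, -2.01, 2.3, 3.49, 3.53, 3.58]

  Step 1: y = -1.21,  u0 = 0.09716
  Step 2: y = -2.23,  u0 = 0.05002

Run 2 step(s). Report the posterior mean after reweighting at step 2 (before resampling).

step 1: w=[0.1512, 0.2347, 0.2477, 0.3663, 0.0000, 0.0000, 0.0000, 0.0000]  mean=-2.1418  Neff=3.6561  idx=[0, 1, 1, 2, 2, 3, 3, 3]
step 2: w=[0.1265, 0.1284, 0.1284, 0.1280, 0.1280, 0.1203, 0.1203, 0.1203]  mean=-2.1389  Neff=7.9930  idx=[0, 1, 2, 3, 4, 5, 6, 7]

post_mean = -2.1389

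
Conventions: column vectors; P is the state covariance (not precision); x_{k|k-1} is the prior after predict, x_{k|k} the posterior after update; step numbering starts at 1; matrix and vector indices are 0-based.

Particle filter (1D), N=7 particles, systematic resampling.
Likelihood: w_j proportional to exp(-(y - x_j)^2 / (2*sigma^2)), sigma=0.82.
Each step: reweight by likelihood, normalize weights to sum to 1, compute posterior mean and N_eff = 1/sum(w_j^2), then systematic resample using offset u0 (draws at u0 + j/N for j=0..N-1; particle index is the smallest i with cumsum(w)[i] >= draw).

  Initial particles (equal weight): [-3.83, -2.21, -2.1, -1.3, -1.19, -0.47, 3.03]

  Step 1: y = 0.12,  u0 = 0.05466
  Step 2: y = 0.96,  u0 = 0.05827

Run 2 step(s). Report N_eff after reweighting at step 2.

step 1: w=[0.0000, 0.0134, 0.0194, 0.1692, 0.2115, 0.5851, 0.0014]  mean=-0.8128  Neff=2.4025  idx=[3, 3, 4, 5, 5, 5, 5]
step 2: w=[0.0236, 0.0236, 0.0338, 0.2298, 0.2298, 0.2298, 0.2298]  mean=-0.5334  Neff=4.6854  idx=[2, 3, 4, 4, 5, 6, 6]

N_eff = 4.6854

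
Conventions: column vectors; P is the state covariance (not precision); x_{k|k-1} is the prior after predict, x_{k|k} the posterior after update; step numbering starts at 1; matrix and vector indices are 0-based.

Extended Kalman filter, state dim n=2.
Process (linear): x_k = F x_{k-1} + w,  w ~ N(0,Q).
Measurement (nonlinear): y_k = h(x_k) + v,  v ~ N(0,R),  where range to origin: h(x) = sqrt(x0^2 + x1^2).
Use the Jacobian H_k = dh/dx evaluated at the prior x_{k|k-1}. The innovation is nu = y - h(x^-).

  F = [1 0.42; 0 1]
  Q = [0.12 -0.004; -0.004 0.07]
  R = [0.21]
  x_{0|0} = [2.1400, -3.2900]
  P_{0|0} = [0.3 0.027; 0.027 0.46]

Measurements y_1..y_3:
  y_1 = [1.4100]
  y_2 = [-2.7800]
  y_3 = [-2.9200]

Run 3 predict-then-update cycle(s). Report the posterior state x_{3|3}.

step 1: x^-=[0.7582, -3.2900]  P^-=[0.5238 0.2162; 0.2162 0.5300]  H_jac=[0.2246 -0.9745]  S=[0.6451]  K=[-0.1442; -0.7254]  nu=[-1.9662]  x^+=[1.0418, -1.8638]  P^+=[0.5104 0.1487; 0.1487 0.1906]
step 2: x^-=[0.2590, -1.8638]  P^-=[0.7889 0.2248; 0.2248 0.2606]  H_jac=[0.1377 -0.9905]  S=[0.4193]  K=[-0.2719; -0.5418]  nu=[-4.6617]  x^+=[1.5266, 0.6618]  P^+=[0.7579 0.1630; 0.1630 0.1375]
step 3: x^-=[1.8045, 0.6618]  P^-=[1.0391 0.2167; 0.2167 0.2075]  H_jac=[0.9389 0.3443]  S=[1.2907]  K=[0.8137; 0.2130]  nu=[-4.8420]  x^+=[-2.1354, -0.3697]  P^+=[0.1846 -0.0070; -0.0070 0.1489]

x_post = [-2.1354, -0.3697]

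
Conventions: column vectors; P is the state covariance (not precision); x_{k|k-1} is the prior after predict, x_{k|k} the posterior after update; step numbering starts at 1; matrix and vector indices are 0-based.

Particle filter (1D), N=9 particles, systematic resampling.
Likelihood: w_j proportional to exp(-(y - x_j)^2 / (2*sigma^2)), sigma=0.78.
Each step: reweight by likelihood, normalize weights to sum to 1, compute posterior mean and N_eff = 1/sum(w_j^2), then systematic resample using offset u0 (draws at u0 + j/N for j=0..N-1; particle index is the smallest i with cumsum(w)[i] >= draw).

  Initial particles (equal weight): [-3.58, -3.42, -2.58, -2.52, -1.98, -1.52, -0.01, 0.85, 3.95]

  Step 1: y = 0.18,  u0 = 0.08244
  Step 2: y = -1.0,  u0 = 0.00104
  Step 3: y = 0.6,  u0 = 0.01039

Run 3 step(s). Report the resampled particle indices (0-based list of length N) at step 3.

resampled_idx = [0, 1, 2, 3, 4, 5, 6, 7, 8]

step 1: w=[0.0000, 0.0000, 0.0011, 0.0014, 0.0121, 0.0522, 0.5450, 0.3882, 0.0000]  mean=0.2148  Neff=2.2195  idx=[6, 6, 6, 6, 6, 7, 7, 7, 7]
step 2: w=[0.1806, 0.1806, 0.1806, 0.1806, 0.1806, 0.0243, 0.0243, 0.0243, 0.0243]  mean=0.0735  Neff=6.0453  idx=[0, 0, 1, 1, 2, 3, 3, 4, 4]
step 3: w=[0.1111, 0.1111, 0.1111, 0.1111, 0.1111, 0.1111, 0.1111, 0.1111, 0.1111]  mean=-0.0100  Neff=9.0000  idx=[0, 1, 2, 3, 4, 5, 6, 7, 8]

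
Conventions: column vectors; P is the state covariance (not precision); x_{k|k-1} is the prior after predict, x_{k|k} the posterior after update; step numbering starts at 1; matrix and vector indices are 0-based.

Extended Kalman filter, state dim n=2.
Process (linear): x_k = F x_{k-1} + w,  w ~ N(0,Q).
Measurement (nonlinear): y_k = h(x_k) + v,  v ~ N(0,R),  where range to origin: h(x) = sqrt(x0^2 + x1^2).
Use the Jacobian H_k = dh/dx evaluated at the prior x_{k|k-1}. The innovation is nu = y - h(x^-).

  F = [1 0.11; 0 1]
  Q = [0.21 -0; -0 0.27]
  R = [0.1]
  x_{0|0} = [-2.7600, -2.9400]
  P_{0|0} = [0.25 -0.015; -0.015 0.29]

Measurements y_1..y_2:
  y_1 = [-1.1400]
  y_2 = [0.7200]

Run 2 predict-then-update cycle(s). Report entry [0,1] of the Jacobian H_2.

step 1: x^-=[-3.0834, -2.9400]  P^-=[0.4602 0.0169; 0.0169 0.5600]  H_jac=[-0.7237 -0.6901]  S=[0.6246]  K=[-0.5519; -0.6383]  nu=[-5.4004]  x^+=[-0.1028, 0.5069]  P^+=[0.2699 -0.2031; -0.2031 0.3055]
step 2: x^-=[-0.0471, 0.5069]  P^-=[0.4390 -0.1695; -0.1695 0.5755]  H_jac=[-0.0925 0.9957]  S=[0.7056]  K=[-0.2968; 0.8344]  nu=[0.2109]  x^+=[-0.1097, 0.6829]  P^+=[0.3768 0.0052; 0.0052 0.0843]

H_jac[0,1] = 0.9957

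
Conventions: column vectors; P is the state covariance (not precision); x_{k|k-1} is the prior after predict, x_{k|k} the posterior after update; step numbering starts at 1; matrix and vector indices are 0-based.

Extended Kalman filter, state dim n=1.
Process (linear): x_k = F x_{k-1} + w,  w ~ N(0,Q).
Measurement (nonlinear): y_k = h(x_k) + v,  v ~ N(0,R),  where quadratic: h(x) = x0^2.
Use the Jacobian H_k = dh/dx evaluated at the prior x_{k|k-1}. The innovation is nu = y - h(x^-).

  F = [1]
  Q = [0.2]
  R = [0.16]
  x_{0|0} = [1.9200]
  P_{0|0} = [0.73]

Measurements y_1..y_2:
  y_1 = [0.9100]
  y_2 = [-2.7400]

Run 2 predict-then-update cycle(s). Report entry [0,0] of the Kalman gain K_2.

step 1: x^-=[1.9200]  P^-=[0.9300]  H_jac=[3.8400]  S=[13.8734]  K=[0.2574]  nu=[-2.7764]  x^+=[1.2053]  P^+=[0.0107]
step 2: x^-=[1.2053]  P^-=[0.2107]  H_jac=[2.4106]  S=[1.3846]  K=[0.3669]  nu=[-4.1928]  x^+=[-0.3330]  P^+=[0.0244]

K[0,0] = 0.3669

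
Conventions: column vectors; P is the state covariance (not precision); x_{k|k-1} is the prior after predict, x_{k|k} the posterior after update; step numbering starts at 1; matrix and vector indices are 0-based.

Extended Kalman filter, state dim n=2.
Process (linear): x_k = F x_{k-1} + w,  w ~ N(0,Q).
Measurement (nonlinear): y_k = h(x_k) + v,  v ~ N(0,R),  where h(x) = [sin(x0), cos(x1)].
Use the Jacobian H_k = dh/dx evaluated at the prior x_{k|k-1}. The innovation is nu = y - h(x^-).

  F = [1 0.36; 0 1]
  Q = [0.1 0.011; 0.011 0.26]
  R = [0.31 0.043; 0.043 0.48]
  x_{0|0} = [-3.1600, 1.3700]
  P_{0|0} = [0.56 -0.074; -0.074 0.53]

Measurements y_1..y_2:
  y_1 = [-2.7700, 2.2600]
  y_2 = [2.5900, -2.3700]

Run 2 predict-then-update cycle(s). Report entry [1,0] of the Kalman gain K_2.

step 1: x^-=[-2.6668, 1.3700]  P^-=[0.6754 0.1278; 0.1278 0.7900]  H_jac=[-0.8894 0.0000; 0.0000 -0.9799]  S=[0.8443 0.1544; 0.1544 1.2386]  K=[-0.7092 -0.0127; -0.0208 -0.6224]  nu=[-2.3128, 2.0606]  x^+=[-1.0528, 0.1356]  P^+=[0.2478 0.0373; 0.0373 0.3058]
step 2: x^-=[-1.0039, 0.1356]  P^-=[0.4143 0.1584; 0.1584 0.5658]  H_jac=[0.5370 0.0000; 0.0000 -0.1352]  S=[0.4295 0.0315; 0.0315 0.4903]  K=[0.5237 -0.0773; 0.2105 -0.1695]  nu=[3.4336, -3.3608]  x^+=[1.0542, 1.4283]  P^+=[0.2961 0.1080; 0.1080 0.5349]

K[1,0] = 0.2105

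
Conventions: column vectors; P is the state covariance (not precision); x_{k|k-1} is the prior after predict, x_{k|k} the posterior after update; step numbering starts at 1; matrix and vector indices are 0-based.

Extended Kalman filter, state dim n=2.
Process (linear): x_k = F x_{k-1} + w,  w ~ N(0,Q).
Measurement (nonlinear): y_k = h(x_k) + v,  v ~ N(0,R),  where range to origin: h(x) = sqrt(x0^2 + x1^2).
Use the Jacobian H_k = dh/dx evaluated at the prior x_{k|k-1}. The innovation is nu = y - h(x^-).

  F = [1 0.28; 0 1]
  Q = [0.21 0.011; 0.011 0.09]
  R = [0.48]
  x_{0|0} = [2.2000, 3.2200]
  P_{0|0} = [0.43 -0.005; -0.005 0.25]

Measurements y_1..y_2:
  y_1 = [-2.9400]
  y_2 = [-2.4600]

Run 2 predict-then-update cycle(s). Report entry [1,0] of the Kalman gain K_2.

K[1,0] = 0.4082

step 1: x^-=[3.1016, 3.2200]  P^-=[0.6568 0.0760; 0.0760 0.3400]  H_jac=[0.6937 0.7202]  S=[1.0484]  K=[0.4868; 0.2839]  nu=[-7.4108]  x^+=[-0.5061, 1.1164]  P^+=[0.4083 -0.0689; -0.0689 0.2555]
step 2: x^-=[-0.1935, 1.1164]  P^-=[0.5998 0.0137; 0.0137 0.3455]  H_jac=[-0.1708 0.9853]  S=[0.8283]  K=[-0.1074; 0.4082]  nu=[-3.5930]  x^+=[0.1924, -0.3502]  P^+=[0.5902 0.0500; 0.0500 0.2075]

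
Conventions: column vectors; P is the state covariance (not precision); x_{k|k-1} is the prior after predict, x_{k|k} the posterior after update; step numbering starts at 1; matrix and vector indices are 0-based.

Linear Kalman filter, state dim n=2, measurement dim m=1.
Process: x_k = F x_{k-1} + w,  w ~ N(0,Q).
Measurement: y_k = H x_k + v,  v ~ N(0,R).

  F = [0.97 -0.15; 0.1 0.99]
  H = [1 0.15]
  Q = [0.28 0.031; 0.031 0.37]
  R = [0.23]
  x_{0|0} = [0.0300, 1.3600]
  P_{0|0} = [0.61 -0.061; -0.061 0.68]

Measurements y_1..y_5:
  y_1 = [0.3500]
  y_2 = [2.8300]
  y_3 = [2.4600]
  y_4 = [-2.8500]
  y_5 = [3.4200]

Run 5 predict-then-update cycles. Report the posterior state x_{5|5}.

step 1: x^-=[-0.1749, 1.3494]  P^-=[0.8870 -0.0685; -0.0685 1.0305]  S=[1.1196]  K=[0.7830; 0.0769]  nu=[0.3225]  x^+=[0.0776, 1.3742]  P^+=[0.2005 -0.1359; -0.1359 1.0239]
step 2: x^-=[-0.1308, 1.3682]  P^-=[0.5312 -0.2301; -0.2301 1.3486]  S=[0.7225]  K=[0.6874; -0.0384]  nu=[2.7556]  x^+=[1.7635, 1.2623]  P^+=[0.1898 -0.2110; -0.2110 1.3475]
step 3: x^-=[1.5212, 1.4260]  P^-=[0.5503 -0.3501; -0.3501 1.6508]  S=[0.7124]  K=[0.6987; -0.1439]  nu=[0.7249]  x^+=[2.0277, 1.3217]  P^+=[0.2025 -0.2785; -0.2785 1.6361]
step 4: x^-=[1.7686, 1.5113]  P^-=[0.5884 -0.4556; -0.4556 1.9204]  S=[0.7249]  K=[0.7174; -0.2311]  nu=[-4.8453]  x^+=[-1.7073, 2.6311]  P^+=[0.2153 -0.3354; -0.3354 1.8817]
step 5: x^-=[-2.0508, 2.4340]  P^-=[0.6225 -0.5446; -0.5446 2.1500]  S=[0.7375]  K=[0.7333; -0.3012]  nu=[5.1057]  x^+=[1.6933, 0.8964]  P^+=[0.2259 -0.3817; -0.3817 2.0831]

x_post = [1.6933, 0.8964]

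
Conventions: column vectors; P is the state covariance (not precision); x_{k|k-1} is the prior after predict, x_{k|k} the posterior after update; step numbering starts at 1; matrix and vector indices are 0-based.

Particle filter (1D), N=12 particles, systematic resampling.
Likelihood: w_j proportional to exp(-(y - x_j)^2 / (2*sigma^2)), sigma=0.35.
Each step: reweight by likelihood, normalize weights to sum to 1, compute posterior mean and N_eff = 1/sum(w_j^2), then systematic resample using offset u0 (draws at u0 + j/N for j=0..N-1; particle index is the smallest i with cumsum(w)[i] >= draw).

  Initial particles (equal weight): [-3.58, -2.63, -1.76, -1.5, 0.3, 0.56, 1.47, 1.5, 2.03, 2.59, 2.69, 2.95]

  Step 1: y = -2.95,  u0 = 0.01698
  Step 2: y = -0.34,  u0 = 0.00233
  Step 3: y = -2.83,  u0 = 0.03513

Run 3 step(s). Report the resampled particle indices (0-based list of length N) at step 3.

step 1: w=[0.2302, 0.7660, 0.0036, 0.0002, 0.0000, 0.0000, 0.0000, 0.0000, 0.0000, 0.0000, 0.0000, 0.0000]  mean=-2.8453  Neff=1.5632  idx=[0, 0, 0, 1, 1, 1, 1, 1, 1, 1, 1, 1]
step 2: w=[0.0000, 0.0000, 0.0000, 0.1111, 0.1111, 0.1111, 0.1111, 0.1111, 0.1111, 0.1111, 0.1111, 0.1111]  mean=-2.6300  Neff=9.0000  idx=[3, 3, 4, 5, 6, 6, 7, 8, 9, 9, 10, 11]
step 3: w=[0.0833, 0.0833, 0.0833, 0.0833, 0.0833, 0.0833, 0.0833, 0.0833, 0.0833, 0.0833, 0.0833, 0.0833]  mean=-2.6300  Neff=12.0000  idx=[0, 1, 2, 3, 4, 5, 6, 7, 8, 9, 10, 11]

resampled_idx = [0, 1, 2, 3, 4, 5, 6, 7, 8, 9, 10, 11]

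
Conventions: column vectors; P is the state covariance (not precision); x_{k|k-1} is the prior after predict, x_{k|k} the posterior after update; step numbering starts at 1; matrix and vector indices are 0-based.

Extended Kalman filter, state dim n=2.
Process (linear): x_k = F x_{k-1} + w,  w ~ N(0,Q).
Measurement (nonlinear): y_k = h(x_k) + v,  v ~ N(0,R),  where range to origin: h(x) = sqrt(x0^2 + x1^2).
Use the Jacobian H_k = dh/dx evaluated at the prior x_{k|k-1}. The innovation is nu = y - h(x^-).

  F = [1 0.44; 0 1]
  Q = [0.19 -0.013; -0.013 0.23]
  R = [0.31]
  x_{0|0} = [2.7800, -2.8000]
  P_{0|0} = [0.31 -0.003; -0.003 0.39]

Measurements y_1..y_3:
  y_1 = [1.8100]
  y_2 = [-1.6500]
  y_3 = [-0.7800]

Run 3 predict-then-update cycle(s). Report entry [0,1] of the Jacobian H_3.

H_jac[0,1] = 0.2736

step 1: x^-=[1.5480, -2.8000]  P^-=[0.5729 0.1556; 0.1556 0.6200]  H_jac=[0.4838 -0.8752]  S=[0.7872]  K=[0.1791; -0.5936]  nu=[-1.3894]  x^+=[1.2991, -1.9752]  P^+=[0.5476 0.2393; 0.2393 0.3426]
step 2: x^-=[0.4301, -1.9752]  P^-=[1.0145 0.3770; 0.3770 0.5726]  H_jac=[0.2127 -0.9771]  S=[0.7458]  K=[-0.2046; -0.6426]  nu=[-3.6715]  x^+=[1.1811, 0.3841]  P^+=[0.9833 0.2790; 0.2790 0.2646]
step 3: x^-=[1.3501, 0.3841]  P^-=[1.4701 0.3824; 0.3824 0.4946]  H_jac=[0.9618 0.2736]  S=[1.9083]  K=[0.7958; 0.2637]  nu=[-2.1837]  x^+=[-0.3876, -0.1917]  P^+=[0.2616 -0.0180; -0.0180 0.3619]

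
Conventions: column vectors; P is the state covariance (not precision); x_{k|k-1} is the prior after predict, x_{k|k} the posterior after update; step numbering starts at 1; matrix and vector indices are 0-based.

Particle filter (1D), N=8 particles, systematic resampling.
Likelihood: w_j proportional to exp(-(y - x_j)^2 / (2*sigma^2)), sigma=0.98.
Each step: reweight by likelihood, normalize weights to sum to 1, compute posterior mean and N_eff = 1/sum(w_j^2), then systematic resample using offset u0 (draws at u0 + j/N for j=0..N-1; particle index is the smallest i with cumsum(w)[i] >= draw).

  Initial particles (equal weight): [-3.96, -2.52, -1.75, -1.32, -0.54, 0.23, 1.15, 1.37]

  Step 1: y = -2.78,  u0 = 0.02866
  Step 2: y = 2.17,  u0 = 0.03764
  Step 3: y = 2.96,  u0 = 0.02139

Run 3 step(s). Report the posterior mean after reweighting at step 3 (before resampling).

step 1: w=[0.1987, 0.3960, 0.2361, 0.1352, 0.0301, 0.0037, 0.0001, 0.0001]  mean=-2.3917  Neff=3.6864  idx=[0, 0, 1, 1, 1, 2, 2, 3]
step 2: w=[0.0000, 0.0000, 0.0043, 0.0043, 0.0043, 0.1361, 0.1361, 0.7149]  mean=-1.4526  Neff=1.8243  idx=[5, 6, 7, 7, 7, 7, 7, 7]
step 3: w=[0.0213, 0.0213, 0.1596, 0.1596, 0.1596, 0.1596, 0.1596, 0.1596]  mean=-1.3383  Neff=6.5078  idx=[1, 2, 3, 4, 5, 5, 6, 7]

post_mean = -1.3383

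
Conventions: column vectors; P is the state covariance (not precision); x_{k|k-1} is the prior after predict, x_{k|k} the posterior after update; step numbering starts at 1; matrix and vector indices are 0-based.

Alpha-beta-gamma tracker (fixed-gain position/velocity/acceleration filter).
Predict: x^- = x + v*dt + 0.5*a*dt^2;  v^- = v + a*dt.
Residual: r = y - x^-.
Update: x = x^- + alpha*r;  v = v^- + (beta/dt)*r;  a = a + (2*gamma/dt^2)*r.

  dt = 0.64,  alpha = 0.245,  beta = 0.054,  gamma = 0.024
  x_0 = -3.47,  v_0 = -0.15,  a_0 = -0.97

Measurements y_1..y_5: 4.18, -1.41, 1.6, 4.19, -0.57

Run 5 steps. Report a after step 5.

a_post = 0.7875

step 1: x_pred=-3.7647  r=7.9447  x^+=-1.8182  v^+=-0.1005  a^+=-0.0390
step 2: x_pred=-1.8905  r=0.4805  x^+=-1.7728  v^+=-0.0849  a^+=0.0173
step 3: x_pred=-1.8236  r=3.4236  x^+=-0.9848  v^+=0.2151  a^+=0.4185
step 4: x_pred=-0.7614  r=4.9514  x^+=0.4517  v^+=0.9007  a^+=0.9988
step 5: x_pred=1.2327  r=-1.8027  x^+=0.7910  v^+=1.3878  a^+=0.7875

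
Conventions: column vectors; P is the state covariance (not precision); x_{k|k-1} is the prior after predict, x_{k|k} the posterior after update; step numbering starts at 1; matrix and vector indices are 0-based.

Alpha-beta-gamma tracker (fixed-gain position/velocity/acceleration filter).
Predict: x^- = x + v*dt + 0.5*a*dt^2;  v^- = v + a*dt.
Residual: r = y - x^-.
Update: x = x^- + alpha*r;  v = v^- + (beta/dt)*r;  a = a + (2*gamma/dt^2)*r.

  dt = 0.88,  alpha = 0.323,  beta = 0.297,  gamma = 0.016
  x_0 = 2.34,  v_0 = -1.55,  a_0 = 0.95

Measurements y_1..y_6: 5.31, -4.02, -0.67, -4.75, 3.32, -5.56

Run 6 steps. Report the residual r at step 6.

resid = -5.8883

step 1: x_pred=1.3438  r=3.9662  x^+=2.6249  v^+=0.6246  a^+=1.1139
step 2: x_pred=3.6058  r=-7.6258  x^+=1.1427  v^+=-0.9689  a^+=0.7988
step 3: x_pred=0.5993  r=-1.2693  x^+=0.1893  v^+=-0.6944  a^+=0.7463
step 4: x_pred=-0.1328  r=-4.6172  x^+=-1.6241  v^+=-1.5960  a^+=0.5555
step 5: x_pred=-2.8135  r=6.1335  x^+=-0.8324  v^+=0.9630  a^+=0.8090
step 6: x_pred=0.3283  r=-5.8883  x^+=-1.5736  v^+=-0.3124  a^+=0.5657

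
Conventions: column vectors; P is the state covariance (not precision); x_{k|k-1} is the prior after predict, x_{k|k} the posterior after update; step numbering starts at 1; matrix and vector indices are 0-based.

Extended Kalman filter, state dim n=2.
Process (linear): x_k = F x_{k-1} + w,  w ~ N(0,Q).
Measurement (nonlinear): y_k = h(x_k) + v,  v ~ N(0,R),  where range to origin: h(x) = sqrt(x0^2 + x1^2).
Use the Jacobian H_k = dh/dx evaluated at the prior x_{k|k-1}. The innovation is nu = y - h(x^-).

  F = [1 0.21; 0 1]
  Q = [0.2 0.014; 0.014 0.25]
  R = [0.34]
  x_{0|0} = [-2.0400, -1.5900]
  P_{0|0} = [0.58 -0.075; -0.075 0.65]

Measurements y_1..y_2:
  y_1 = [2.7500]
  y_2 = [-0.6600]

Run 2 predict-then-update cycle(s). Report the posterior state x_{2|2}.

x_post = [-0.9309, 0.0326]

step 1: x^-=[-2.3739, -1.5900]  P^-=[0.7772 0.0755; 0.0755 0.9000]  H_jac=[-0.8309 -0.5565]  S=[1.2250]  K=[-0.5614; -0.4601]  nu=[-0.1072]  x^+=[-2.3137, -1.5407]  P^+=[0.3911 -0.2409; -0.2409 0.6407]
step 2: x^-=[-2.6373, -1.5407]  P^-=[0.5182 -0.0923; -0.0923 0.8907]  H_jac=[-0.8635 -0.5044]  S=[0.8725]  K=[-0.4594; -0.4236]  nu=[-3.7143]  x^+=[-0.9309, 0.0326]  P^+=[0.3340 -0.2621; -0.2621 0.7342]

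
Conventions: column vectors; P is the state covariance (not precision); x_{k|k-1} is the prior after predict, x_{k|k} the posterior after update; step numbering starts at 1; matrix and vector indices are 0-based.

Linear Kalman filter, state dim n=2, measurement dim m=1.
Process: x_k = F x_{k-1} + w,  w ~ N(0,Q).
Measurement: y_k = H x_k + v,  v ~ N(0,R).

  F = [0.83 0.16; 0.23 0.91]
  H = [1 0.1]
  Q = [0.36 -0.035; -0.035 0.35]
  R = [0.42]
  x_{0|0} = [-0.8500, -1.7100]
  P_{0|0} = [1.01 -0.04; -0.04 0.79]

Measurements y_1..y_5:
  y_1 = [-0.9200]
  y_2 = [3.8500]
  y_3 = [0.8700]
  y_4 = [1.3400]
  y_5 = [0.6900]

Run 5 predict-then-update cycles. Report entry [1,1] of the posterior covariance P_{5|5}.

P_post[1,1] = 1.2840

step 1: x^-=[-0.9791, -1.7516]  P^-=[1.0654 0.2411; 0.2411 1.0409]  S=[1.5440]  K=[0.7056; 0.2236]  nu=[0.2343]  x^+=[-0.8138, -1.6992]  P^+=[0.2966 -0.0025; -0.0025 0.9637]
step 2: x^-=[-0.9473, -1.7335]  P^-=[0.5884 0.1600; 0.1600 1.1627]  S=[1.0520]  K=[0.5745; 0.2626]  nu=[4.9707]  x^+=[1.9083, -0.4281]  P^+=[0.2412 0.0013; 0.0013 1.0901]
step 3: x^-=[1.5154, 0.0493]  P^-=[0.5544 0.1708; 0.1708 1.2660]  S=[1.0212]  K=[0.5596; 0.2912]  nu=[-0.6503]  x^+=[1.1515, -0.1401]  P^+=[0.2346 0.0044; 0.0044 1.1794]
step 4: x^-=[0.9333, 0.1374]  P^-=[0.5530 0.1850; 0.1850 1.3409]  S=[1.0234]  K=[0.5584; 0.3118]  nu=[0.3930]  x^+=[1.1527, 0.2599]  P^+=[0.2339 0.0068; 0.0068 1.2415]
step 5: x^-=[0.9984, 0.5016]  P^-=[0.5547 0.1958; 0.1958 1.3933]  S=[1.0278]  K=[0.5587; 0.3261]  nu=[-0.3585]  x^+=[0.7980, 0.3847]  P^+=[0.2338 0.0085; 0.0085 1.2840]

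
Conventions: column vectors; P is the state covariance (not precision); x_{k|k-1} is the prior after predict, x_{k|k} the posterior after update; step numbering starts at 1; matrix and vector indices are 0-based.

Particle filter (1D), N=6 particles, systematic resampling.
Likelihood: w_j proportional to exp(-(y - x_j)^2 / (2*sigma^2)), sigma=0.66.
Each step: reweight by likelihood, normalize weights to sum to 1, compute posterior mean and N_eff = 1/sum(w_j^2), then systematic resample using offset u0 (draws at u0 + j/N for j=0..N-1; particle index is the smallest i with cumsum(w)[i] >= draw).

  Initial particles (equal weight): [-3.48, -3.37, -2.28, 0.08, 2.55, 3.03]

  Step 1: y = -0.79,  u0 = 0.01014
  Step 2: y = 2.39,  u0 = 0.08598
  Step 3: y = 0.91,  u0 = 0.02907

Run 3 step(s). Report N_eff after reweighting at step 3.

N_eff = 6.0000

step 1: w=[0.0005, 0.0010, 0.1569, 0.8416, 0.0000, 0.0000]  mean=-0.2954  Neff=1.3644  idx=[2, 3, 3, 3, 3, 3]
step 2: w=[0.0000, 0.2000, 0.2000, 0.2000, 0.2000, 0.2000]  mean=0.0800  Neff=5.0000  idx=[1, 2, 3, 3, 4, 5]
step 3: w=[0.1667, 0.1667, 0.1667, 0.1667, 0.1667, 0.1667]  mean=0.0800  Neff=6.0000  idx=[0, 1, 2, 3, 4, 5]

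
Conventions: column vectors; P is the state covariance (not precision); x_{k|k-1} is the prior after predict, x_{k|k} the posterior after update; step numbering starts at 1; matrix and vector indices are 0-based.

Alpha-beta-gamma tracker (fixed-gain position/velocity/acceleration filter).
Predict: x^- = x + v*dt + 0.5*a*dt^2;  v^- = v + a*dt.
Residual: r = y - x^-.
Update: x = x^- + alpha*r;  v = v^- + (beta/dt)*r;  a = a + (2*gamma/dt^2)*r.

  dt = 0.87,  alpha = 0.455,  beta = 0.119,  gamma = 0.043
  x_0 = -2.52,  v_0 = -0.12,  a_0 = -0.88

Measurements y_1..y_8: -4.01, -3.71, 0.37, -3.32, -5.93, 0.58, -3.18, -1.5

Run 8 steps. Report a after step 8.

a_post = 1.0792

step 1: x_pred=-2.9574  r=-1.0526  x^+=-3.4364  v^+=-1.0296  a^+=-0.9996
step 2: x_pred=-4.7104  r=1.0004  x^+=-4.2552  v^+=-1.7624  a^+=-0.8859
step 3: x_pred=-6.1238  r=6.4938  x^+=-3.1691  v^+=-1.6449  a^+=-0.1481
step 4: x_pred=-4.6562  r=1.3362  x^+=-4.0482  v^+=-1.5910  a^+=0.0037
step 5: x_pred=-5.4310  r=-0.4990  x^+=-5.6580  v^+=-1.6560  a^+=-0.0530
step 6: x_pred=-7.1188  r=7.6988  x^+=-3.6159  v^+=-0.6490  a^+=0.8218
step 7: x_pred=-3.8695  r=0.6895  x^+=-3.5558  v^+=0.1602  a^+=0.9001
step 8: x_pred=-3.0757  r=1.5757  x^+=-2.3588  v^+=1.1589  a^+=1.0792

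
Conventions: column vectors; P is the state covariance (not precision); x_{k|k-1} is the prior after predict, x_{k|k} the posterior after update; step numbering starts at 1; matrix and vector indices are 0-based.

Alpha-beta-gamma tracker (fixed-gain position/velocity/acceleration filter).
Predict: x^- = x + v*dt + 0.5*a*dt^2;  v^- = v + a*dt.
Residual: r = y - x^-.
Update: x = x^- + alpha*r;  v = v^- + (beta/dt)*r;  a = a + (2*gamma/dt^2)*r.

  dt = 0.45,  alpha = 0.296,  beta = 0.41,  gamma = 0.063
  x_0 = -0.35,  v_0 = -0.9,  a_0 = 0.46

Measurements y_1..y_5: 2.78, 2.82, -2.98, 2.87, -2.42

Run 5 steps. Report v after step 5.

step 1: x_pred=-0.7084  r=3.4884  x^+=0.3241  v^+=2.4853  a^+=2.6306
step 2: x_pred=1.7089  r=1.1111  x^+=2.0378  v^+=4.6814  a^+=3.3219
step 3: x_pred=4.4808  r=-7.4608  x^+=2.2724  v^+=-0.6213  a^+=-1.3203
step 4: x_pred=1.8591  r=1.0109  x^+=2.1583  v^+=-0.2944  a^+=-0.6913
step 5: x_pred=1.9559  r=-4.3759  x^+=0.6606  v^+=-4.5924  a^+=-3.4141

v_post = -4.5924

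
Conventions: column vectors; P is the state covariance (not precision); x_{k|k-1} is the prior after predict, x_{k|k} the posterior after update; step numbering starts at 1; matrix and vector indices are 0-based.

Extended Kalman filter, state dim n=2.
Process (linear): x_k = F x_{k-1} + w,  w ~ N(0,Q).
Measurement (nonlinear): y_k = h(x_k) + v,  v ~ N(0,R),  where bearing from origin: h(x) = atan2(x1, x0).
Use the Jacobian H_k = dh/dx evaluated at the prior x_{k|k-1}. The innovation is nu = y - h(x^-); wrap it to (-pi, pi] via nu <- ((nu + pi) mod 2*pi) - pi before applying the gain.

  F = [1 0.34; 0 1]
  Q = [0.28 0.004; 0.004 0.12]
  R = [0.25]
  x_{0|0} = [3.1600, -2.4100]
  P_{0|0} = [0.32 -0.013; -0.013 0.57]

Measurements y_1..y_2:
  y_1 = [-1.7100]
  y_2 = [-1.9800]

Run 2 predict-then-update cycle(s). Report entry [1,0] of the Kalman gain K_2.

K[1,0] = 0.4233

step 1: x^-=[2.3406, -2.4100]  P^-=[0.6571 0.1848; 0.1848 0.6900]  H_jac=[0.2135 0.2074]  S=[0.3260]  K=[0.5479; 0.5600]  nu=[-0.9100]  x^+=[1.8420, -2.9196]  P^+=[0.5592 0.0848; 0.0848 0.5878]
step 2: x^-=[0.8493, -2.9196]  P^-=[0.9648 0.2886; 0.2886 0.7078]  H_jac=[0.3158 0.0919]  S=[0.3689]  K=[0.8977; 0.4233]  nu=[-0.6923]  x^+=[0.2279, -3.2126]  P^+=[0.6675 0.1484; 0.1484 0.6417]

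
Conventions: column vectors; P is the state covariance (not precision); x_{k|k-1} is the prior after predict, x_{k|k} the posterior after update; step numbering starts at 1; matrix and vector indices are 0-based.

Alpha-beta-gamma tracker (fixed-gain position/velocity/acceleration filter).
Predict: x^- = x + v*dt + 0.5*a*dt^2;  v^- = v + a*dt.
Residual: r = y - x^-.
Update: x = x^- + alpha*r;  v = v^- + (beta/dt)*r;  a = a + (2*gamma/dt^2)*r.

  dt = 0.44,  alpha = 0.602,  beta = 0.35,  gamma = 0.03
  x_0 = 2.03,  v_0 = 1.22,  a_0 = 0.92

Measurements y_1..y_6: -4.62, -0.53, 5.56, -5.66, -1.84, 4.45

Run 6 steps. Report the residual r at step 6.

step 1: x_pred=2.6559  r=-7.2759  x^+=-1.7242  v^+=-4.1628  a^+=-1.3349
step 2: x_pred=-3.6851  r=3.1551  x^+=-1.7857  v^+=-2.2405  a^+=-0.3571
step 3: x_pred=-2.8061  r=8.3661  x^+=2.2303  v^+=4.2573  a^+=2.2357
step 4: x_pred=4.3199  r=-9.9799  x^+=-1.6880  v^+=-2.6976  a^+=-0.8573
step 5: x_pred=-2.9579  r=1.1179  x^+=-2.2849  v^+=-2.1855  a^+=-0.5108
step 6: x_pred=-3.2960  r=7.7460  x^+=1.3671  v^+=3.7513  a^+=1.8898

resid = 7.7460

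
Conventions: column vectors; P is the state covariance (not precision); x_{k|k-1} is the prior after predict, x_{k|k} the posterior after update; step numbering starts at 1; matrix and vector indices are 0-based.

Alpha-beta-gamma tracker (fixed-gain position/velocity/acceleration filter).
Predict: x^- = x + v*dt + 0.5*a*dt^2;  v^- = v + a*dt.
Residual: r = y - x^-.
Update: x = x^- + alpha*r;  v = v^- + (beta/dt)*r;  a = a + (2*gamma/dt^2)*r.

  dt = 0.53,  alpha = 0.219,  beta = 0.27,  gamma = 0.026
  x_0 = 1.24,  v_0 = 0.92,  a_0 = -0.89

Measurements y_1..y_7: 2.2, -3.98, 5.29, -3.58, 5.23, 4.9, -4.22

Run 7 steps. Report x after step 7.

x_post = 1.0411

step 1: x_pred=1.6026  r=0.5974  x^+=1.7334  v^+=0.7526  a^+=-0.7794
step 2: x_pred=2.0229  r=-6.0029  x^+=0.7082  v^+=-2.7185  a^+=-1.8907
step 3: x_pred=-0.9981  r=6.2881  x^+=0.3790  v^+=-0.5172  a^+=-0.7266
step 4: x_pred=0.0028  r=-3.5828  x^+=-0.7818  v^+=-2.7275  a^+=-1.3899
step 5: x_pred=-2.4226  r=7.6526  x^+=-0.7467  v^+=0.4344  a^+=0.0268
step 6: x_pred=-0.5127  r=5.4127  x^+=0.6727  v^+=3.2060  a^+=1.0288
step 7: x_pred=2.5164  r=-6.7364  x^+=1.0411  v^+=0.3195  a^+=-0.2182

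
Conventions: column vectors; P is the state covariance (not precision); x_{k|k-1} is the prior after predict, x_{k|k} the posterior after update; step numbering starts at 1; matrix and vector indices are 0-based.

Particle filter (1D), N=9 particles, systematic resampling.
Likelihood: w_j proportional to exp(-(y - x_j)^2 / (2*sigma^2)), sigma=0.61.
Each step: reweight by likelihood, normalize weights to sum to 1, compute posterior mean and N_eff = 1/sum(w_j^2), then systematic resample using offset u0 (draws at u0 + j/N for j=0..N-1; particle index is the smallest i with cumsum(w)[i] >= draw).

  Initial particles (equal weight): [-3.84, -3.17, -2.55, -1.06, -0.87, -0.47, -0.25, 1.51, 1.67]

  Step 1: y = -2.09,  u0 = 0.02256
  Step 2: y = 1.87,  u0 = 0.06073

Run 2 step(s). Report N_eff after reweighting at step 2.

step 1: w=[0.0117, 0.1497, 0.5402, 0.1725, 0.0971, 0.0211, 0.0076, 0.0000, 0.0000]  mean=-2.1763  Neff=2.8245  idx=[1, 1, 2, 2, 2, 2, 2, 3, 4]
step 2: w=[0.0000, 0.0000, 0.0000, 0.0000, 0.0000, 0.0000, 0.0000, 0.1904, 0.8096]  mean=-0.9062  Neff=1.4456  idx=[7, 7, 8, 8, 8, 8, 8, 8, 8]

N_eff = 1.4456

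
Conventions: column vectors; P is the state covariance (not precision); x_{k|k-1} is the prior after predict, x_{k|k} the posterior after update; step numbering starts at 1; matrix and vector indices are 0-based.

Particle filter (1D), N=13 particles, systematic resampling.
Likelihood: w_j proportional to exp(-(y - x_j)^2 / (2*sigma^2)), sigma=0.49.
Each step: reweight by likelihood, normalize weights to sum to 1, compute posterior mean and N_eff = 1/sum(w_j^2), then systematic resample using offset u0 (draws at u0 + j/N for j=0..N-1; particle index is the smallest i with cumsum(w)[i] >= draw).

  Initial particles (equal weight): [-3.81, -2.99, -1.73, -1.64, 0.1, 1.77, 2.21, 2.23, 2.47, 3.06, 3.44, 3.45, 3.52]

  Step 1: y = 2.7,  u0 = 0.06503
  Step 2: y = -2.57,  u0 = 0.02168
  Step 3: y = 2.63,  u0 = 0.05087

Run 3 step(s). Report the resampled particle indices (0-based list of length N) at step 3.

step 1: w=[0.0000, 0.0000, 0.0000, 0.0000, 0.0000, 0.0419, 0.1540, 0.1603, 0.2274, 0.1939, 0.0812, 0.0787, 0.0626]  mean=2.6981  Neff=6.3621  idx=[6, 6, 7, 7, 8, 8, 8, 9, 9, 9, 10, 11, 12]
step 2: w=[0.2979, 0.2979, 0.1999, 0.1999, 0.0015, 0.0015, 0.0015, 0.0000, 0.0000, 0.0000, 0.0000, 0.0000, 0.0000]  mean=2.2191  Neff=3.8846  idx=[0, 0, 0, 0, 1, 1, 1, 1, 2, 2, 2, 3, 3]
step 3: w=[0.0759, 0.0759, 0.0759, 0.0759, 0.0759, 0.0759, 0.0759, 0.0759, 0.0785, 0.0785, 0.0785, 0.0785, 0.0785]  mean=2.2179  Neff=12.9964  idx=[0, 1, 2, 3, 4, 5, 6, 7, 8, 9, 10, 11, 12]

resampled_idx = [0, 1, 2, 3, 4, 5, 6, 7, 8, 9, 10, 11, 12]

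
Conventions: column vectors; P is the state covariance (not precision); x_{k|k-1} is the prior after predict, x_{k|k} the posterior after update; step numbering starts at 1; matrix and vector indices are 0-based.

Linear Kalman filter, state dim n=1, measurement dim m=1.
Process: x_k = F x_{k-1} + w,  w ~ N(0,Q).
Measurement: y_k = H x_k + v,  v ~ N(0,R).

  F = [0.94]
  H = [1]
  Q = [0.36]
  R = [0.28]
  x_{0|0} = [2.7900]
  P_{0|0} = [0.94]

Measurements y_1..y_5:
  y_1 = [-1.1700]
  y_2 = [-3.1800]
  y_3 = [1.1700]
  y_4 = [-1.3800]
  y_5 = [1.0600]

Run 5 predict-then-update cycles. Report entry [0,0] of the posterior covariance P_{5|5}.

P_post[0,0] = 0.1821

step 1: x^-=[2.6226]  P^-=[1.1906]  S=[1.4706]  K=[0.8096]  nu=[-3.7926]  x^+=[-0.4479]  P^+=[0.2267]
step 2: x^-=[-0.4210]  P^-=[0.5603]  S=[0.8403]  K=[0.6668]  nu=[-2.7590]  x^+=[-2.2607]  P^+=[0.1867]
step 3: x^-=[-2.1250]  P^-=[0.5250]  S=[0.8050]  K=[0.6522]  nu=[3.2950]  x^+=[0.0239]  P^+=[0.1826]
step 4: x^-=[0.0224]  P^-=[0.5213]  S=[0.8013]  K=[0.6506]  nu=[-1.4024]  x^+=[-0.8900]  P^+=[0.1822]
step 5: x^-=[-0.8366]  P^-=[0.5210]  S=[0.8010]  K=[0.6504]  nu=[1.8966]  x^+=[0.3970]  P^+=[0.1821]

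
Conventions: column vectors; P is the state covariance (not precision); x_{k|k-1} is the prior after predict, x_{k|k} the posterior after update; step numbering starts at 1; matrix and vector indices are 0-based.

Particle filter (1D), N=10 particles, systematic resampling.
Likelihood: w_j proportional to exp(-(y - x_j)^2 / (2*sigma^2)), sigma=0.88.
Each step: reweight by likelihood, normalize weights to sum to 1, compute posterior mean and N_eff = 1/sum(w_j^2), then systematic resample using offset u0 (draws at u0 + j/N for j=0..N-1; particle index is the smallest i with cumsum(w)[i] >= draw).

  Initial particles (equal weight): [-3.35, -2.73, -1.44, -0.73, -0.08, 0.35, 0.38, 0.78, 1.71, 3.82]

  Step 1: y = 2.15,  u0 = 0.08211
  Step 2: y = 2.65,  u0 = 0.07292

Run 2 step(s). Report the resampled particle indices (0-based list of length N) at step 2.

step 1: w=[0.0000, 0.0000, 0.0001, 0.0029, 0.0245, 0.0750, 0.0804, 0.1808, 0.5360, 0.1003]  mean=1.4934  Neff=2.9174  idx=[5, 6, 7, 8, 8, 8, 8, 8, 8, 9]
step 2: w=[0.0083, 0.0090, 0.0263, 0.1421, 0.1421, 0.1421, 0.1421, 0.1421, 0.1421, 0.1039]  mean=1.8815  Neff=7.5317  idx=[3, 3, 4, 5, 6, 6, 7, 8, 8, 9]

resampled_idx = [3, 3, 4, 5, 6, 6, 7, 8, 8, 9]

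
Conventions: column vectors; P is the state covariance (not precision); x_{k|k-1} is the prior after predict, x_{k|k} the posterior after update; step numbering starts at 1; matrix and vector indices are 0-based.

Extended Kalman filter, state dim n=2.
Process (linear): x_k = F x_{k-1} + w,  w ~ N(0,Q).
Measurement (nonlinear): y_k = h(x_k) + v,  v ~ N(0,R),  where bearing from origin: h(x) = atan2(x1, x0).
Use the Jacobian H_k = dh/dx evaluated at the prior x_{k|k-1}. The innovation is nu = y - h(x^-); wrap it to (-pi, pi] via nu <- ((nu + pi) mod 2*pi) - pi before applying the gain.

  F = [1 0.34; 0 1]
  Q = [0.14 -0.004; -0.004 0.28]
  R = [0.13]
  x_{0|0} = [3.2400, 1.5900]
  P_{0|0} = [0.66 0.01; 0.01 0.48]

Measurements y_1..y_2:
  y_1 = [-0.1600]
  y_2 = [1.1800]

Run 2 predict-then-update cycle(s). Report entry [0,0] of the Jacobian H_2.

H_jac[0,0] = -0.0551

step 1: x^-=[3.7806, 1.5900]  P^-=[0.8623 0.1692; 0.1692 0.7600]  H_jac=[-0.0945 0.2248]  S=[0.1689]  K=[-0.2574; 0.9166]  nu=[-0.5581]  x^+=[3.9243, 1.0784]  P^+=[0.8511 0.2091; 0.2091 0.6181]
step 2: x^-=[4.2909, 1.0784]  P^-=[1.2047 0.4152; 0.4152 0.8981]  H_jac=[-0.0551 0.2192]  S=[0.1668]  K=[0.1478; 1.0432]  nu=[0.9338]  x^+=[4.4289, 2.0526]  P^+=[1.2011 0.3895; 0.3895 0.7166]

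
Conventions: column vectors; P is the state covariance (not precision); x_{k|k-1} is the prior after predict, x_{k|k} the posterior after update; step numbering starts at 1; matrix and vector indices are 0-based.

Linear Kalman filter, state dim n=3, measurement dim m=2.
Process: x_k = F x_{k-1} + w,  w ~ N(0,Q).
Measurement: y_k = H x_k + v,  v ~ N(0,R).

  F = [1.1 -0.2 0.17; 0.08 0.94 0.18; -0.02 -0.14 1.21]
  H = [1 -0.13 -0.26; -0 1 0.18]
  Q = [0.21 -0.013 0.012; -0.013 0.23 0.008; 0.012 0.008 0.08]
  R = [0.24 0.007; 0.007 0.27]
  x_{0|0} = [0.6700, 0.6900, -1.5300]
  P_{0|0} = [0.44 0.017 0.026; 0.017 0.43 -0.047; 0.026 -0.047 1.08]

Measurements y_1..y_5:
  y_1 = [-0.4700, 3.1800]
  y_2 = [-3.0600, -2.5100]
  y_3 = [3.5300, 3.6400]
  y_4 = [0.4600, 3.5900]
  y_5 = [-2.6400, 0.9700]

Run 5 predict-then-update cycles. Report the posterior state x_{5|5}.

step 1: x^-=[0.3389, 0.4268, -1.9613]  P^-=[0.7963 -0.0051 0.2810; -0.0051 0.6352 0.1356; 0.2810 0.1356 1.6846]  S=[1.0252 -0.1473; -0.1473 1.0085]  K=[0.7278 0.1514; -0.0264 0.6501; -0.1101 0.4190]  nu=[-1.2634, 3.1062]  x^+=[-0.1102, 2.4796, -0.5207]  P^+=[0.2625 -0.0155 0.3416; -0.0155 0.2031 -0.1543; 0.3416 -0.1543 1.4815]
step 2: x^-=[-0.7056, 2.2283, -0.9750]  P^-=[0.7237 0.0546 0.8136; 0.0546 0.4144 0.1642; 0.8136 0.1642 2.2888]  S=[0.6993 0.0006; 0.0006 0.8177]  K=[0.7221 0.2454; -0.0604 0.5430; 0.2813 0.7044]  nu=[-2.3182, -4.5628]  x^+=[-3.4994, -0.1094, -4.8413]  P^+=[0.3096 -0.0240 0.5298; -0.0240 0.1708 -0.1368; 0.5298 -0.1368 1.8275]
step 3: x^-=[-4.6504, -1.2542, -5.7727]  P^-=[0.8623 0.1088 1.1292; 0.1088 0.4075 0.2810; 1.1292 0.2810 2.7796]  S=[0.7007 0.0563; 0.0563 0.8687]  K=[0.7667 0.3095; -0.0674 0.5317; 0.4581 0.8698]  nu=[6.5165, 5.9333]  x^+=[2.1818, 1.4611, 2.3734]  P^+=[0.3406 -0.0198 0.6038; -0.0198 0.1628 -0.1095; 0.6038 -0.1095 1.9305]
step 4: x^-=[2.5113, 1.9751, 2.6236]  P^-=[0.9263 0.1395 1.2398; 0.1395 0.4159 0.3416; 1.2398 0.3416 2.9176]  S=[0.7127 0.0823; 0.0823 0.9035]  K=[0.7839 0.3301; -0.0664 0.5345; 0.5074 0.9132]  nu=[-1.1124, 1.1426]  x^+=[2.0164, 2.6597, 3.1026]  P^+=[0.3474 -0.0154 0.6113; -0.0154 0.1605 -0.0927; 0.6113 -0.0927 1.9044]
step 5: x^-=[2.2136, 3.2199, 3.3414]  P^-=[0.9335 0.1478 1.2390; 0.1478 0.4197 0.3555; 1.2390 0.3555 2.8732]  S=[0.7161 0.0881; 0.0881 0.9108]  K=[0.7861 0.3312; -0.0649 0.5374; 0.5108 0.9087]  nu=[-3.5662, -2.8514]  x^+=[-1.5342, 1.9192, -1.0712]  P^+=[0.3452 -0.0130 0.5996; -0.0130 0.1598 -0.0845; 0.5996 -0.0845 1.8525]

x_post = [-1.5342, 1.9192, -1.0712]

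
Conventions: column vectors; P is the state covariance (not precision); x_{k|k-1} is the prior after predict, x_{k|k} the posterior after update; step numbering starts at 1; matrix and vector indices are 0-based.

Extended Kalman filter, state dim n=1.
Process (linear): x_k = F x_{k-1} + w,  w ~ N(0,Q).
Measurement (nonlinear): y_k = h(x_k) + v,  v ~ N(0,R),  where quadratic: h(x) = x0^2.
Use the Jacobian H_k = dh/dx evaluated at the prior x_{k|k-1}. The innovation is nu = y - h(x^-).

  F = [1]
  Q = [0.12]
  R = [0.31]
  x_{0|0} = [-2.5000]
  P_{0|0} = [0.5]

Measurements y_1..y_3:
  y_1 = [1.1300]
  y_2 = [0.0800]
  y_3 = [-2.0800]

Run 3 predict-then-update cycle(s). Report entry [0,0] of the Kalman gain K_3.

K[0,0] = -0.3349

step 1: x^-=[-2.5000]  P^-=[0.6200]  H_jac=[-5.0000]  S=[15.8100]  K=[-0.1961]  nu=[-5.1200]  x^+=[-1.4961]  P^+=[0.0122]
step 2: x^-=[-1.4961]  P^-=[0.1322]  H_jac=[-2.9922]  S=[1.4932]  K=[-0.2648]  nu=[-2.1583]  x^+=[-0.9245]  P^+=[0.0274]
step 3: x^-=[-0.9245]  P^-=[0.1474]  H_jac=[-1.8490]  S=[0.8141]  K=[-0.3349]  nu=[-2.9347]  x^+=[0.0583]  P^+=[0.0561]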